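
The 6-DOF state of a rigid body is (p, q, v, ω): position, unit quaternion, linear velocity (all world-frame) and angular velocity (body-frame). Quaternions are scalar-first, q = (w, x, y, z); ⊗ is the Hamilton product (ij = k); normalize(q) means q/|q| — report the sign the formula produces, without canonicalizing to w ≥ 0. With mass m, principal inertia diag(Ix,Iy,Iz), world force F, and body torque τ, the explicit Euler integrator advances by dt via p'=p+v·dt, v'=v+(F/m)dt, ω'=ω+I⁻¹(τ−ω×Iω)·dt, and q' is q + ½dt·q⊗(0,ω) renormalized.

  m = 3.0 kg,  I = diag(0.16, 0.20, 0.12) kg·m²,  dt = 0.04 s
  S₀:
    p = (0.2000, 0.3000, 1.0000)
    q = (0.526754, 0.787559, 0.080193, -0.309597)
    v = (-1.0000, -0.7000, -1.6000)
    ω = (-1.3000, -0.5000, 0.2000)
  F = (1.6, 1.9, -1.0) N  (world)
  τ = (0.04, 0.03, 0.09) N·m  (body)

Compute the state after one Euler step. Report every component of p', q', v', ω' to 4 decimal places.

p' = (0.1600, 0.2720, 0.9360)
q' = (0.5491, 0.7708, 0.0798, -0.3132)
v' = (-0.9787, -0.6747, -1.6133)
ω' = (-1.2920, -0.4919, 0.2213)

p' = p + v·dt = (0.1600, 0.2720, 0.9360)
v + (F/m)dt = (-0.9787, -0.6747, -1.6133)
gyro term ω×Iω = (0.0080, -0.0104, 0.0260)
α = I⁻¹(τ − ω×Iω) = (0.2000, 0.2020, 0.5333)
ω + α·dt = (-1.2920, -0.4919, 0.2213)
Hamilton product q⊗(0,ω) = (1.1258426, -0.8235401, -0.0184127, -0.1841778)
q + ½dt·q⊗(0,ω), renormalized = (0.5491, 0.7708, 0.0798, -0.3132)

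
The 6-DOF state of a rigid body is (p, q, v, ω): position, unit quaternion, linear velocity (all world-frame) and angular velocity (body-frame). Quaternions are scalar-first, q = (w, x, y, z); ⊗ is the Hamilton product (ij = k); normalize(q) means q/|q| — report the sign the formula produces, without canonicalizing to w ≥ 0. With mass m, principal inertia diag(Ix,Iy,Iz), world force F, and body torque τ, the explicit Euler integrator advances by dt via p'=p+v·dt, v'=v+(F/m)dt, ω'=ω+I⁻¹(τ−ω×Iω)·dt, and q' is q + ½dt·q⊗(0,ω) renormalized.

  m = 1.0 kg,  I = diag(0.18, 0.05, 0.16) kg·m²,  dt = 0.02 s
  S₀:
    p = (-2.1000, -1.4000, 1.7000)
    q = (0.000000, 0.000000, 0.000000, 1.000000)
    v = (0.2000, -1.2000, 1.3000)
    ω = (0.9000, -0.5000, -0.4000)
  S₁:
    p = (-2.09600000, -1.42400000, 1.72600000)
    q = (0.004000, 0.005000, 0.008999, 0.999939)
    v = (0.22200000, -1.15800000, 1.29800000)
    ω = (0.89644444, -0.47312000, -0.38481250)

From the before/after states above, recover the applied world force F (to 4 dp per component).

F = (1.1000, 2.1000, -0.1000)

velocity change Δv = (0.02200000, 0.04200000, -0.00200000)
applied force F = (1.1000, 2.1000, -0.1000)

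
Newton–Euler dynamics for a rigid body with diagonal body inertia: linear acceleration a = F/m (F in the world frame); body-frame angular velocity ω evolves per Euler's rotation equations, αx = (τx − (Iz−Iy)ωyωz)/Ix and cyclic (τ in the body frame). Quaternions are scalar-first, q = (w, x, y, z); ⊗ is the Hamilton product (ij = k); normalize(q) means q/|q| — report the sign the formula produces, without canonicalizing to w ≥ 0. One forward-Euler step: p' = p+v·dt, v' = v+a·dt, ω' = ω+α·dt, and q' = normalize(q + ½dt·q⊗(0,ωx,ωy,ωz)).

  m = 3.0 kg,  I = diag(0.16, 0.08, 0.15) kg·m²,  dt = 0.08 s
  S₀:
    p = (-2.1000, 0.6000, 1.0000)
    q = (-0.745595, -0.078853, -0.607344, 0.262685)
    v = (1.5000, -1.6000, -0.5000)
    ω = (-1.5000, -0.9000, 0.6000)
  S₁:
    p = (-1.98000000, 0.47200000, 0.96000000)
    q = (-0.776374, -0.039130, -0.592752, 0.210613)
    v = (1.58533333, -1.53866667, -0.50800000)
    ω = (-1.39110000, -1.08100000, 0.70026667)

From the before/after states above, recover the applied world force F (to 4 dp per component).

F = (3.2000, 2.3000, -0.3000)

v₁ − v₀ = (0.08533333, 0.06133333, -0.00800000)
applied force F = (3.2000, 2.3000, -0.3000)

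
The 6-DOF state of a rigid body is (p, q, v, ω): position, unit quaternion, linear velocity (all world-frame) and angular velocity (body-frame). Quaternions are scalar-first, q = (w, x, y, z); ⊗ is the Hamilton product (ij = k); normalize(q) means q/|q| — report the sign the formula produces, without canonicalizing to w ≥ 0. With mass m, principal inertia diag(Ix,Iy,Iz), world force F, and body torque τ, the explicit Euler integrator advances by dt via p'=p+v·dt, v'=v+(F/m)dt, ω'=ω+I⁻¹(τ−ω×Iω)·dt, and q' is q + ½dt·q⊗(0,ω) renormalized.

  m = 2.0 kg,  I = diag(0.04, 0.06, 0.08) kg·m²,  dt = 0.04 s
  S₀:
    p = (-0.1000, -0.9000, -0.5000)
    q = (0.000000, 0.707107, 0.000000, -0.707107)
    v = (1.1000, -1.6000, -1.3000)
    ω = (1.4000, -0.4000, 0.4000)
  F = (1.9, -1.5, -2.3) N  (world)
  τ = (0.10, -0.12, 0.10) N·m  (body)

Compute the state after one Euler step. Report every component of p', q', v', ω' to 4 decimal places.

p' = (-0.0560, -0.9640, -0.5520)
q' = (-0.0141, 0.7011, -0.0254, -0.7124)
v' = (1.1380, -1.6300, -1.3460)
ω' = (1.5032, -0.4651, 0.4556)

ω×(Iω) gyroscopic = (-0.0032, -0.0224, -0.0112)
α = I⁻¹(τ − ω×Iω) = (2.5800, -1.6267, 1.3900)
ω' = ω + α·dt = (1.5032, -0.4651, 0.4556)
q⊗(0,ω) = (-0.7071070, -0.2828428, -1.2727926, -0.2828428)
q' = normalize(q + ½dt·q⊗(0,ω)) = (-0.0141, 0.7011, -0.0254, -0.7124)
linear accel F/m = (0.9500, -0.7500, -1.1500)
p + v·dt = (-0.0560, -0.9640, -0.5520)
v' = v + a·dt = (1.1380, -1.6300, -1.3460)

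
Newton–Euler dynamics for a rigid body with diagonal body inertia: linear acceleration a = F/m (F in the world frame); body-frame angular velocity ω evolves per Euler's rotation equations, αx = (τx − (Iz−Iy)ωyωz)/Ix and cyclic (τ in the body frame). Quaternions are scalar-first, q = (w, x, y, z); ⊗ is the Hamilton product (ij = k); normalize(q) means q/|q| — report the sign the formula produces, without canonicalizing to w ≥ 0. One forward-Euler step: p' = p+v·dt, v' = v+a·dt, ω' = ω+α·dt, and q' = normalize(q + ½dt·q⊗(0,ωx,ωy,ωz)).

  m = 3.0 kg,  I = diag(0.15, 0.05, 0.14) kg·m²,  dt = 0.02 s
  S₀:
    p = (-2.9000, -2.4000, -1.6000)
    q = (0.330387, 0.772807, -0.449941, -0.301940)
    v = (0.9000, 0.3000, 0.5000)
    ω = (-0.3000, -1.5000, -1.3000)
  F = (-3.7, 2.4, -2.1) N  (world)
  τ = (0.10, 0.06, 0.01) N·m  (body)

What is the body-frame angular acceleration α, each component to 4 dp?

α = (-0.5033, 1.1220, 0.3929)

precession coupling ω×(Iω) = (0.1755, 0.0039, -0.0450)
(τ − ω×Iω)/I = (-0.5033, 1.1220, 0.3929)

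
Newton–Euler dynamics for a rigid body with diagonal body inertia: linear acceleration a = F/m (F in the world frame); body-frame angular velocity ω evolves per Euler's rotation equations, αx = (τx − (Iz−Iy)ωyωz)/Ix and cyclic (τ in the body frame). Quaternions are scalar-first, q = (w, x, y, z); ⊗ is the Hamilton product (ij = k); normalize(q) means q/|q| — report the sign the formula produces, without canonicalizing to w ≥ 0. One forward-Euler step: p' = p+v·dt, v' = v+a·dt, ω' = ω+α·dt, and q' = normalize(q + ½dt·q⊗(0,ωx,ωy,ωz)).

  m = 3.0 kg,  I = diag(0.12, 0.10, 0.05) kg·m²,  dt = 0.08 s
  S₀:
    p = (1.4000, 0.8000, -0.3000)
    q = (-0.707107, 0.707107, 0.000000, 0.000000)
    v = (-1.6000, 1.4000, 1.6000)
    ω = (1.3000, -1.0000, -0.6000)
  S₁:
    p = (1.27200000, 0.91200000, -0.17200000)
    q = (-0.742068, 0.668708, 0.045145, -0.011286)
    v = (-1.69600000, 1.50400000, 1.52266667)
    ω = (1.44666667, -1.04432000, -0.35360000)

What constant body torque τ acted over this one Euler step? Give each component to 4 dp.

rate change Δω = (0.14666667, -0.04432000, 0.24640000)
gyro term ω₀×Iω₀ = (-0.0300, -0.0546, 0.0260)
I·α + gyro = (0.1900, -0.1100, 0.1800)

τ = (0.1900, -0.1100, 0.1800)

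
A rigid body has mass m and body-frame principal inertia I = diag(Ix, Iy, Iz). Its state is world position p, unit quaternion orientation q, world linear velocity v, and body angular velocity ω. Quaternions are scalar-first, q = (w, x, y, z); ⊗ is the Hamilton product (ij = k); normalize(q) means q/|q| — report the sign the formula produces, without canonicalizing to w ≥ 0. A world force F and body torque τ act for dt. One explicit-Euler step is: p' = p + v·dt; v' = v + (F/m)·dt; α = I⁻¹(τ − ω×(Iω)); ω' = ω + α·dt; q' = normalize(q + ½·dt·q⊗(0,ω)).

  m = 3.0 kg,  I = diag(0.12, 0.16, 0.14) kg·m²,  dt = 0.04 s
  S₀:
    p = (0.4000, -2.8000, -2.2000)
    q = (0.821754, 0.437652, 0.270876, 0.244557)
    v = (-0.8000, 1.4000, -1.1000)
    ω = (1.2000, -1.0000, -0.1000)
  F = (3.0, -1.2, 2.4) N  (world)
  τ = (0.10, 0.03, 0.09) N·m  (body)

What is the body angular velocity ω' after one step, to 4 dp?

ω' = (1.2340, -0.9931, -0.0606)

gyro term ω×Iω = (-0.0020, 0.0024, -0.0480)
angular accel α = (0.8500, 0.1725, 0.9857)
ω + α·dt = (1.2340, -0.9931, -0.0606)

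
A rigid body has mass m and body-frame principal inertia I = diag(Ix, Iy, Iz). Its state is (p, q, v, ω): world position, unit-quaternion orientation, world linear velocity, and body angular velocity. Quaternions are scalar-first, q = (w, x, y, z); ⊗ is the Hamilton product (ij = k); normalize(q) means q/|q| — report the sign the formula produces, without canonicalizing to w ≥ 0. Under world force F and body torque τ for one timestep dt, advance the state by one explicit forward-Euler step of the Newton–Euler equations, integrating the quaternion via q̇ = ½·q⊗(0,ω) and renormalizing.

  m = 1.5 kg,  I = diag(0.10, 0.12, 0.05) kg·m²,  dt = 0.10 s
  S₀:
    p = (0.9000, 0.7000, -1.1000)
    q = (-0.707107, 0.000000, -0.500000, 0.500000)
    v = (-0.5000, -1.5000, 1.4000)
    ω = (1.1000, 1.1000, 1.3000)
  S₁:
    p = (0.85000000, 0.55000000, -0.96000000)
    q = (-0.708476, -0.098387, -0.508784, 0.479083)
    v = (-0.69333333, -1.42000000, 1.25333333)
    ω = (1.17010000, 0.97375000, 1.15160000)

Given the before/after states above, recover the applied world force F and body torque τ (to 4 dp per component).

v₁ − v₀ = (-0.19333333, 0.08000000, -0.14666667)
m·(v₁−v₀)/dt = (-2.9000, 1.2000, -2.2000)
ω₁ − ω₀ = (0.07010000, -0.12625000, -0.14840000)
I·α + gyro = (-0.0300, -0.0800, -0.0500)

F = (-2.9000, 1.2000, -2.2000)
τ = (-0.0300, -0.0800, -0.0500)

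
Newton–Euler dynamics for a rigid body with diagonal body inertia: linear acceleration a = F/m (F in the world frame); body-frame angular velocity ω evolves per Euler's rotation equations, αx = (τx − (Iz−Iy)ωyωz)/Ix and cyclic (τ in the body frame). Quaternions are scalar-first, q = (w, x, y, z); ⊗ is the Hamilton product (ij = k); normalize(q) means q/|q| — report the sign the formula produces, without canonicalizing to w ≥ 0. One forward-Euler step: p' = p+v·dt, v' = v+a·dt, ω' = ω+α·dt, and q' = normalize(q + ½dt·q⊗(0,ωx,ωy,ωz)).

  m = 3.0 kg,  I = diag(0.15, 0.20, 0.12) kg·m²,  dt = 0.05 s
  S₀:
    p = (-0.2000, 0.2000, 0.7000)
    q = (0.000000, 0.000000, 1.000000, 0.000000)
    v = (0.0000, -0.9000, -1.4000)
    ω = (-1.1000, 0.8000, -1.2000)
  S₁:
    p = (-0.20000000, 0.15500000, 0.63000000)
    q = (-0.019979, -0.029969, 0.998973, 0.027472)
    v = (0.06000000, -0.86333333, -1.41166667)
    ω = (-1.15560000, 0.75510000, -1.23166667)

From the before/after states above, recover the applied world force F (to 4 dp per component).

Δv = v₁−v₀ = (0.06000000, 0.03666667, -0.01166667)
applied force F = (3.6000, 2.2000, -0.7000)

F = (3.6000, 2.2000, -0.7000)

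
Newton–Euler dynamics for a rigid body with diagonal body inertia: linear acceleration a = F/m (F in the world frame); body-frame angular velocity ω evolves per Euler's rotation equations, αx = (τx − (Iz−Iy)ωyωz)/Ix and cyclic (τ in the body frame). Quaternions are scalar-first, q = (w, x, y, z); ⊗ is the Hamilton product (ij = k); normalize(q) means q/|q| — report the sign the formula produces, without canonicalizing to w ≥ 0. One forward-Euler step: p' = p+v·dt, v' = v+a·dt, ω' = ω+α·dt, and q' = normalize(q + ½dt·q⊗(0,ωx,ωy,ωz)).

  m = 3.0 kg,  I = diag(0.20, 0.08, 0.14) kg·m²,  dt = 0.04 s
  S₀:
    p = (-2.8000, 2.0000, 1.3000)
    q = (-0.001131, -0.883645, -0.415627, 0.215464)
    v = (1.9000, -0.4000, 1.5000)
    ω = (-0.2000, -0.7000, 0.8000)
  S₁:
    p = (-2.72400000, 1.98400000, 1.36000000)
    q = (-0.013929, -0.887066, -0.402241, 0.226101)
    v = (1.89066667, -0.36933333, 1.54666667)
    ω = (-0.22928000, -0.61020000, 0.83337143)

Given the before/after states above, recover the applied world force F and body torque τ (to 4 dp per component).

Δω = ω₁−ω₀ = (-0.02928000, 0.08980000, 0.03337143)
precession coupling = (-0.0336, -0.0096, -0.0168)
applied torque τ = (-0.1800, 0.1700, 0.1000)
velocity change Δv = (-0.00933333, 0.03066667, 0.04666667)
applied force F = (-0.7000, 2.3000, 3.5000)

F = (-0.7000, 2.3000, 3.5000)
τ = (-0.1800, 0.1700, 0.1000)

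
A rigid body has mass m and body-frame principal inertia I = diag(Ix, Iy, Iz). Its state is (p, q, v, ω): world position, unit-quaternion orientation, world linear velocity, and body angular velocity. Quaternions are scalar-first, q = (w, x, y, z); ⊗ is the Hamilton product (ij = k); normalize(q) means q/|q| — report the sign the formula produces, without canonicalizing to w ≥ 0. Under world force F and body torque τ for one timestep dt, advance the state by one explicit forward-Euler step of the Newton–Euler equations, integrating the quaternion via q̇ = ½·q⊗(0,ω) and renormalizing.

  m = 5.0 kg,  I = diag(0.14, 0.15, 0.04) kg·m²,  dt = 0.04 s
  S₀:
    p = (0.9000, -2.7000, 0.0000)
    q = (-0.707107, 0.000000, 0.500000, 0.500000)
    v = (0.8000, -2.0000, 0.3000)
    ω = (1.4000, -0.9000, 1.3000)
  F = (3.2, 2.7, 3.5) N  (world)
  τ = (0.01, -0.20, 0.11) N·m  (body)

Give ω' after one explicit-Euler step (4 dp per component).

ω' = (1.3661, -1.0019, 1.4226)

(τ − ω×Iω)/I = (-0.8479, -2.5467, 3.0650)
ω + α·dt = (1.3661, -1.0019, 1.4226)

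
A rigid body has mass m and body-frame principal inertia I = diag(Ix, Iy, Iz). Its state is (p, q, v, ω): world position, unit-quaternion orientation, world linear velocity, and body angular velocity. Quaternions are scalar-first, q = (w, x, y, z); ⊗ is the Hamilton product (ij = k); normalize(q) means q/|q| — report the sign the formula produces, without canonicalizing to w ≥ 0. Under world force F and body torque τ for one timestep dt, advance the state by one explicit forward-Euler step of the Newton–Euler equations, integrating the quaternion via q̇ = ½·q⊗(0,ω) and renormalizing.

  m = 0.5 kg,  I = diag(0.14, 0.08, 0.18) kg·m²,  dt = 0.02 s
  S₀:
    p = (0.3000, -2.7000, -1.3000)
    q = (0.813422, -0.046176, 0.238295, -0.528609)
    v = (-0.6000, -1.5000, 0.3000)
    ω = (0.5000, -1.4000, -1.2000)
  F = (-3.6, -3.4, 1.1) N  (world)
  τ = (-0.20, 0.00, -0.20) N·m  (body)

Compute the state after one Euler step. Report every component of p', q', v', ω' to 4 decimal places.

p' = (0.2880, -2.7300, -1.2940)
q' = (0.8105, -0.0524, 0.2237, -0.5388)
v' = (-0.7440, -1.6360, 0.3440)
ω' = (0.4474, -1.4060, -1.2269)

a = (-7.2000, -6.8000, 2.2000)
p + v·dt = (0.2880, -2.7300, -1.2940)
new velocity v' = (-0.7440, -1.6360, 0.3440)
ω×(Iω) gyroscopic = (0.1680, 0.0240, 0.0420)
angular accel α = (-2.6286, -0.3000, -1.3444)
ω' = ω + α·dt = (0.4474, -1.4060, -1.2269)
q⊗(0,ω) = (-0.2776298, -0.6192956, -1.4585065, -1.0306075)
updated quaternion q' = (0.8105, -0.0524, 0.2237, -0.5388)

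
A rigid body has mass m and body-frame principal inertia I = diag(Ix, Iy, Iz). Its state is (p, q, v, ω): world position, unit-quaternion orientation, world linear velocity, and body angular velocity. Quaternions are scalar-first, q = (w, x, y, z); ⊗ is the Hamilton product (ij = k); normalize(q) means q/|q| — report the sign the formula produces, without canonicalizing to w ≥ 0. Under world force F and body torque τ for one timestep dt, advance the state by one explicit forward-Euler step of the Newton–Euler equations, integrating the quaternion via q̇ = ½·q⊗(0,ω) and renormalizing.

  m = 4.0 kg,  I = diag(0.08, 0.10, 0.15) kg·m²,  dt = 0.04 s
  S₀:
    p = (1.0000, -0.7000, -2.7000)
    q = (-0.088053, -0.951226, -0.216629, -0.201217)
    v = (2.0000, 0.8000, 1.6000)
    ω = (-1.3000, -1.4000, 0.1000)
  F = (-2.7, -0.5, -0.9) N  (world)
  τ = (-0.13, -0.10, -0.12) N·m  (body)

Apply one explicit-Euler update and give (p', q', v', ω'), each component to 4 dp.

a = F/m = (-0.6750, -0.1250, -0.2250)
p' = p + v·dt = (1.0800, -0.6680, -2.6360)
v' = v + a·dt = (1.9730, 0.7950, 1.5910)
angular accel α = (-1.5375, -1.0910, -1.0427)
ω + α·dt = (-1.3615, -1.4436, 0.0583)
Hamilton product q⊗(0,ω) = (-1.5197527, -0.1888978, 0.4799789, 1.0412934)
q' = normalize(q + ½dt·q⊗(0,ω)) = (-0.1184, -0.9543, -0.2069, -0.1803)

p' = (1.0800, -0.6680, -2.6360)
q' = (-0.1184, -0.9543, -0.2069, -0.1803)
v' = (1.9730, 0.7950, 1.5910)
ω' = (-1.3615, -1.4436, 0.0583)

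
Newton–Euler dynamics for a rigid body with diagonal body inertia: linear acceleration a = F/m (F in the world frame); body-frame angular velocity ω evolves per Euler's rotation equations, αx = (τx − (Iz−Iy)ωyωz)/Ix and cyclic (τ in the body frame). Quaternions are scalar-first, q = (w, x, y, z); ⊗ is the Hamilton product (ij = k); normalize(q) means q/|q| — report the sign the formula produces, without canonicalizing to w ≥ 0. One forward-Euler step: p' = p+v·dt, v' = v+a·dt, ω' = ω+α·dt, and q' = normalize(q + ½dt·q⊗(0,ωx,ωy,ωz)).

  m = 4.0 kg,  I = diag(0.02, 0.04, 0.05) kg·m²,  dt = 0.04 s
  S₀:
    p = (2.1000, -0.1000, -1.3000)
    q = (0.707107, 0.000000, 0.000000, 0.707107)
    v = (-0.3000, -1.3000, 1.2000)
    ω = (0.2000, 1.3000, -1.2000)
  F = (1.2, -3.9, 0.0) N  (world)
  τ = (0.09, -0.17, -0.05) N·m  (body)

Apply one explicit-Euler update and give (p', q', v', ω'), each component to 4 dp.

p' = (2.0880, -0.1520, -1.2520)
q' = (0.7236, -0.0155, 0.0212, 0.6897)
v' = (-0.2880, -1.3390, 1.2000)
ω' = (0.4112, 1.1228, -1.2442)

a = F/m = (0.3000, -0.9750, 0.0000)
p' = p + v·dt = (2.0880, -0.1520, -1.2520)
v + (F/m)dt = (-0.2880, -1.3390, 1.2000)
gyro term ω×Iω = (-0.0156, 0.0072, 0.0052)
(τ − ω×Iω)/I = (5.2800, -4.4300, -1.1040)
ω + α·dt = (0.4112, 1.1228, -1.2442)
2q̇ = q⊗(0,ω) = (0.8485284, -0.7778177, 1.0606605, -0.8485284)
q + ½dt·q⊗(0,ω), renormalized = (0.7236, -0.0155, 0.0212, 0.6897)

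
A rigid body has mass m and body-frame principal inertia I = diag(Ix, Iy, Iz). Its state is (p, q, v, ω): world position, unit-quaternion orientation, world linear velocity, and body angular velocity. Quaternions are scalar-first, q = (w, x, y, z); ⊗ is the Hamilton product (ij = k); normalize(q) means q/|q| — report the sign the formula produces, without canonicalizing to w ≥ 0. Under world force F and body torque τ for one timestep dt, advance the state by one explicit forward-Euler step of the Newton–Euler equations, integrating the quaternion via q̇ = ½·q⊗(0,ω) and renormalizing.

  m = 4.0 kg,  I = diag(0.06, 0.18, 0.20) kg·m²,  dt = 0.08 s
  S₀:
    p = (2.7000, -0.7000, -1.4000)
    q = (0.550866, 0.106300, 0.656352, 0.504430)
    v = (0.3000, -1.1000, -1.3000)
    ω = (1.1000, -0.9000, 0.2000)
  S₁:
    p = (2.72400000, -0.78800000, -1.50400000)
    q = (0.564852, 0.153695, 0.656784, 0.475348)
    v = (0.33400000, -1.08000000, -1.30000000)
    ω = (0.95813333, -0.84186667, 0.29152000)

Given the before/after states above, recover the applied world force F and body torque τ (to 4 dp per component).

F = (1.7000, 1.0000, 0.0000)
τ = (-0.1100, 0.1000, 0.1100)

ω₁ − ω₀ = (-0.14186667, 0.05813333, 0.09152000)
gyro term ω₀×Iω₀ = (-0.0036, -0.0308, -0.1188)
I·α + gyro = (-0.1100, 0.1000, 0.1100)
Δv = v₁−v₀ = (0.03400000, 0.02000000, 0.00000000)
F = m·Δv/dt = (1.7000, 1.0000, 0.0000)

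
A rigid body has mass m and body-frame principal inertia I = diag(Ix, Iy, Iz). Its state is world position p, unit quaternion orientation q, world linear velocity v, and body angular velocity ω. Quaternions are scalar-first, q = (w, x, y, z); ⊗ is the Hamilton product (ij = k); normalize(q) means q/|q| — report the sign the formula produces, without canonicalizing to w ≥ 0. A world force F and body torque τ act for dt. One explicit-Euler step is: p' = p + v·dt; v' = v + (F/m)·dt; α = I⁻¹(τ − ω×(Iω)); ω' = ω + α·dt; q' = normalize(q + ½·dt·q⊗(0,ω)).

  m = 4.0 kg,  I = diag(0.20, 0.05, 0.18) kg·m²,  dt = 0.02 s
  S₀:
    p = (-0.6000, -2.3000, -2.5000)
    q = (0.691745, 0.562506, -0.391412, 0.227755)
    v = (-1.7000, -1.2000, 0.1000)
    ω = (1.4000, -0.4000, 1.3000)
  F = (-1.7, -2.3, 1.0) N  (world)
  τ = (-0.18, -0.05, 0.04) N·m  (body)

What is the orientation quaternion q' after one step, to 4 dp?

q' = (0.6792, 0.5679, -0.3982, 0.2399)

2q̇ = q⊗(0,ω) = (-1.2401547, 0.5507094, -0.6890988, 1.2222429)
q + ½dt·q⊗(0,ω), renormalized = (0.6792, 0.5679, -0.3982, 0.2399)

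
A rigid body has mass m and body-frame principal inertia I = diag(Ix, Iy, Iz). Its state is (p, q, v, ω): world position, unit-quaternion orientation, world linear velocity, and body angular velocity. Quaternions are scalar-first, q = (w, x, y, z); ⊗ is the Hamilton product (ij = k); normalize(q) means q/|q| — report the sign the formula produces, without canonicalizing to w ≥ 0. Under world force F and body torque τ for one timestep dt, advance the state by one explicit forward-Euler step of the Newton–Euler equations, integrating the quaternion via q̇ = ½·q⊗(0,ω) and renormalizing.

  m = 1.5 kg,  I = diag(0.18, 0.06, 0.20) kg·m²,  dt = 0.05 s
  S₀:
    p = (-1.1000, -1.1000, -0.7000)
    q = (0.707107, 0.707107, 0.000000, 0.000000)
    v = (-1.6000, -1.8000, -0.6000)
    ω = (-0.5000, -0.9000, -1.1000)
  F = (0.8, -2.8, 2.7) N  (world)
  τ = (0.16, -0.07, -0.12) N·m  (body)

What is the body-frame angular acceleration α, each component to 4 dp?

α = (0.1189, -0.9833, -0.3300)

ω×(Iω) gyroscopic = (0.1386, -0.0110, -0.0540)
α = I⁻¹(τ − ω×Iω) = (0.1189, -0.9833, -0.3300)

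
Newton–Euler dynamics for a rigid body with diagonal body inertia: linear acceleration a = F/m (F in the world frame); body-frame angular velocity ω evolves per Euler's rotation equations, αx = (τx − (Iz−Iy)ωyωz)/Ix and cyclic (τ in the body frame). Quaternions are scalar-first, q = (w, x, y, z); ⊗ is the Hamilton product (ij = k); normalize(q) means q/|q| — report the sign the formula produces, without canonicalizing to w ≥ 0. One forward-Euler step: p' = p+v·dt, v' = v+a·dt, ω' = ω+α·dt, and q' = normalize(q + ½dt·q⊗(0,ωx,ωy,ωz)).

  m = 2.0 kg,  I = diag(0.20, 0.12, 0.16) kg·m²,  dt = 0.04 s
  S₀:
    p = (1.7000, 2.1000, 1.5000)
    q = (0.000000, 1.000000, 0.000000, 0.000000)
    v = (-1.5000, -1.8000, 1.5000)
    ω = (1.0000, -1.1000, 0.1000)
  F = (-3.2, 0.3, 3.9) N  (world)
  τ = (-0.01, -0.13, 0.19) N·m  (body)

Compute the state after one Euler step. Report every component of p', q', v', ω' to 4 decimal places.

p' = (1.6400, 2.0280, 1.5600)
q' = (-0.0200, 0.9996, -0.0020, -0.0220)
v' = (-1.5640, -1.7940, 1.5780)
ω' = (0.9989, -1.1447, 0.1255)

p' = p + v·dt = (1.6400, 2.0280, 1.5600)
v + (F/m)dt = (-1.5640, -1.7940, 1.5780)
gyro term ω×Iω = (-0.0044, 0.0040, 0.0880)
(τ − ω×Iω)/I = (-0.0280, -1.1167, 0.6375)
new body rate ω' = (0.9989, -1.1447, 0.1255)
q⊗(0,ω) = (-1.0000000, 0.0000000, -0.1000000, -1.1000000)
updated quaternion q' = (-0.0200, 0.9996, -0.0020, -0.0220)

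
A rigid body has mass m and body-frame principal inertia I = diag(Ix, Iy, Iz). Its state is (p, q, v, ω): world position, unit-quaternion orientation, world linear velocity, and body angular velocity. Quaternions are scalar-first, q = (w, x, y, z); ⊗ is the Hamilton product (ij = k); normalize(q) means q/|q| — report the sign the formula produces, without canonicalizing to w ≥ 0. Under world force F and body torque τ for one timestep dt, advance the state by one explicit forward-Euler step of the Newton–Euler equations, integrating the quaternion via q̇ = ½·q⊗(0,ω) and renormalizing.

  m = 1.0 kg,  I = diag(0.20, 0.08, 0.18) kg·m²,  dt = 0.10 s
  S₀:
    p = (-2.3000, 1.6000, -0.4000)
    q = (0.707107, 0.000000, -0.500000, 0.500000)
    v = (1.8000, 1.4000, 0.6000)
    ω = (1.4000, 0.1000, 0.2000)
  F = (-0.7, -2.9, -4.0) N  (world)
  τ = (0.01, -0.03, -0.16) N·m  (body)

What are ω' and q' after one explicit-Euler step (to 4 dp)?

ω×(Iω) gyroscopic = (0.0020, 0.0056, -0.0168)
α = I⁻¹(τ − ω×Iω) = (0.0400, -0.4450, -0.7956)
ω + α·dt = (1.4040, 0.0555, 0.1204)
2q̇ = q⊗(0,ω) = (-0.0500000, 0.8399498, 0.7707107, 0.8414214)
q + ½dt·q⊗(0,ω), renormalized = (0.7028, 0.0419, -0.4603, 0.5407)

ω' = (1.4040, 0.0555, 0.1204)
q' = (0.7028, 0.0419, -0.4603, 0.5407)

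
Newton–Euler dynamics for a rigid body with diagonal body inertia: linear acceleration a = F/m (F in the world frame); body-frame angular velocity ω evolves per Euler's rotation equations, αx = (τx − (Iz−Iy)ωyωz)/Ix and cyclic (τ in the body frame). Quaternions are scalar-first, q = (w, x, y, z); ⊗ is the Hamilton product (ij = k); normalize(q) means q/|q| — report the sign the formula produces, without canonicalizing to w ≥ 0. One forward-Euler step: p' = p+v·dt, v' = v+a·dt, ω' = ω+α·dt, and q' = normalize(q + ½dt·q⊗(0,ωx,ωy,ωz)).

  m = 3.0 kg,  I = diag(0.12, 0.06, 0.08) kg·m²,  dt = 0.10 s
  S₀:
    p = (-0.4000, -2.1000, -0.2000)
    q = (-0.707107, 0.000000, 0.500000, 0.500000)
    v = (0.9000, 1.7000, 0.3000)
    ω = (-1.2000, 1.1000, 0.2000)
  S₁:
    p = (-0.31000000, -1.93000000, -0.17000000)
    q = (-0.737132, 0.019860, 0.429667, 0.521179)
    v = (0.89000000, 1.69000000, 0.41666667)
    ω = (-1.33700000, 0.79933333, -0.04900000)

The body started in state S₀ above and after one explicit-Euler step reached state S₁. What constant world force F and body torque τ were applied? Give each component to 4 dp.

F = (-0.3000, -0.3000, 3.5000)
τ = (-0.1600, -0.1900, -0.1200)

velocity change Δv = (-0.01000000, -0.01000000, 0.11666667)
applied force F = (-0.3000, -0.3000, 3.5000)
ω₁ − ω₀ = (-0.13700000, -0.30066667, -0.24900000)
τ = I·(Δω/dt) + ω₀×(Iω₀) = (-0.1600, -0.1900, -0.1200)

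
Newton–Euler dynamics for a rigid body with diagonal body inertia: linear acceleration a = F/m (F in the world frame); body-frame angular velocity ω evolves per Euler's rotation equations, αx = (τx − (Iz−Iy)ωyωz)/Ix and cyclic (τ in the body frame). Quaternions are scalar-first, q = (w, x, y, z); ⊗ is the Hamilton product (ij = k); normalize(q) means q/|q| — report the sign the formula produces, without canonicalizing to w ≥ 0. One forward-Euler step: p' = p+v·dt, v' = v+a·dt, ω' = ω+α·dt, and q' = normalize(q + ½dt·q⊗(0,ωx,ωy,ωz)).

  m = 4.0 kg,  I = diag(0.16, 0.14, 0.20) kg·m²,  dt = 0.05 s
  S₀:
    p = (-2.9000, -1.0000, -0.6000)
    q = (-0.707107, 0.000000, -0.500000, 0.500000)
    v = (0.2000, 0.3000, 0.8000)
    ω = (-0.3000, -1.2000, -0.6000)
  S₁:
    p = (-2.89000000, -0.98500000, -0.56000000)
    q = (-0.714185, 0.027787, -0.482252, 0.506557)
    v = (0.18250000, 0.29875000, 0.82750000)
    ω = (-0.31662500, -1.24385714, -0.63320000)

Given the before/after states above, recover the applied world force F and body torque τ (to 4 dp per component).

Δv = v₁−v₀ = (-0.01750000, -0.00125000, 0.02750000)
m·(v₁−v₀)/dt = (-1.4000, -0.1000, 2.2000)
rate change Δω = (-0.01662500, -0.04385714, -0.03320000)
gyro term ω₀×Iω₀ = (0.0432, -0.0072, -0.0072)
applied torque τ = (-0.0100, -0.1300, -0.1400)

F = (-1.4000, -0.1000, 2.2000)
τ = (-0.0100, -0.1300, -0.1400)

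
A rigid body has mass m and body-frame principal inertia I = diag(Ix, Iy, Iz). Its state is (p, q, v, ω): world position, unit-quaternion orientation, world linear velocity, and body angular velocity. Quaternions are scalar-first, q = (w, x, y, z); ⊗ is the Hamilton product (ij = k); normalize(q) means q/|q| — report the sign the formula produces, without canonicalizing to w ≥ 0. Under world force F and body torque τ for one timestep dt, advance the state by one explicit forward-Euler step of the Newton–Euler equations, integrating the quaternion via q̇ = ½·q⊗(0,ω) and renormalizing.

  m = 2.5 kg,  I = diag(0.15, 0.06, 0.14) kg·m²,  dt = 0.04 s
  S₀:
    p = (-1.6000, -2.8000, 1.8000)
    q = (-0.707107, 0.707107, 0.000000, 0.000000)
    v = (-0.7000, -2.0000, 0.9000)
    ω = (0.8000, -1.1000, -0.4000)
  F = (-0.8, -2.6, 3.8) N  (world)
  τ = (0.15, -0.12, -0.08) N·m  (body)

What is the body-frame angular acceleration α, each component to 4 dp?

precession coupling ω×(Iω) = (0.0352, -0.0032, 0.0792)
α = I⁻¹(τ − ω×Iω) = (0.7653, -1.9467, -1.1371)

α = (0.7653, -1.9467, -1.1371)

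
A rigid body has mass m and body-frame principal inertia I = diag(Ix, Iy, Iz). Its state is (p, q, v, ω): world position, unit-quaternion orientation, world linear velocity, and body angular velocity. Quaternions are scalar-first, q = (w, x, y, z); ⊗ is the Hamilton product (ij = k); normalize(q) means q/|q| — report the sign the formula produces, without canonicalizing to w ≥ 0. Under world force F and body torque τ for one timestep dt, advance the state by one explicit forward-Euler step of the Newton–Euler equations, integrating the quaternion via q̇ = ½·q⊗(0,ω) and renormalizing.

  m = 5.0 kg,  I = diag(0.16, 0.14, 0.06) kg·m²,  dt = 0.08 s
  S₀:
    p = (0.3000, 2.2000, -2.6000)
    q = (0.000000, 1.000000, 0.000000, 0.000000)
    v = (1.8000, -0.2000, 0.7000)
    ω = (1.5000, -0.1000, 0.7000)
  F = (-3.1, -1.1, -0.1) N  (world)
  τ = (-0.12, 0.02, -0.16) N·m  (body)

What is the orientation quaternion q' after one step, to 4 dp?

Hamilton product q⊗(0,ω) = (-1.5000000, 0.0000000, -0.7000000, -0.1000000)
q' = normalize(q + ½dt·q⊗(0,ω)) = (-0.0599, 0.9978, -0.0279, -0.0040)

q' = (-0.0599, 0.9978, -0.0279, -0.0040)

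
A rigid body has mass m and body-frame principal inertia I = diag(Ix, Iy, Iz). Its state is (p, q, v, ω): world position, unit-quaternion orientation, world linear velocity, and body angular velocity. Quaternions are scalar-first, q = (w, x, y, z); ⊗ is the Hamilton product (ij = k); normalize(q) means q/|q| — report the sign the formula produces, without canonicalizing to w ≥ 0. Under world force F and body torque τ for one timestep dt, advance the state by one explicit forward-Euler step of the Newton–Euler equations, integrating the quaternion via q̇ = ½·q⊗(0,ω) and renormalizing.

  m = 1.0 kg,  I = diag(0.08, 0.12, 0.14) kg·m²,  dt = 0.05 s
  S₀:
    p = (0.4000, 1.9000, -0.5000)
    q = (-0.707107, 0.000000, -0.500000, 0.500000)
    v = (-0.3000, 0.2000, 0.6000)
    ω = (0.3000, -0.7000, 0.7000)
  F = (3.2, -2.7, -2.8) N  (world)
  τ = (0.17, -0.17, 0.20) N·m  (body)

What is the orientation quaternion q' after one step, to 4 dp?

q⊗(0,ω) = (-0.7000000, -0.2121321, 0.6449749, -0.3449749)
q' = normalize(q + ½dt·q⊗(0,ω)) = (-0.7244, -0.0053, -0.4837, 0.4912)

q' = (-0.7244, -0.0053, -0.4837, 0.4912)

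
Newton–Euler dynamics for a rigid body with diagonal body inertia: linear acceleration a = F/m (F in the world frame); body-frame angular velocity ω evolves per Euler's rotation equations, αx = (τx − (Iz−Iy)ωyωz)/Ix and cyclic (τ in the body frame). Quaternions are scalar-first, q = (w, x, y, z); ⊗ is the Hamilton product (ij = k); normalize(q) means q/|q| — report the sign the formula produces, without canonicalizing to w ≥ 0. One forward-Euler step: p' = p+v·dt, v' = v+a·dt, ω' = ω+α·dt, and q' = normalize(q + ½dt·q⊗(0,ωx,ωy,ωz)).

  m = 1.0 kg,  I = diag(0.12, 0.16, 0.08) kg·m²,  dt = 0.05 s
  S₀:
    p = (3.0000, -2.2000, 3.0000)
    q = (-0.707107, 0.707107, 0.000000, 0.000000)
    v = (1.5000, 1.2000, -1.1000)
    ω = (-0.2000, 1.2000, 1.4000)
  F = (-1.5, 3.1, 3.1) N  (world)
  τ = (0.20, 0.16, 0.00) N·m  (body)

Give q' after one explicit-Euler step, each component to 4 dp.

2q̇ = q⊗(0,ω) = (0.1414214, 0.1414214, -1.8384782, -0.1414214)
q' = normalize(q + ½dt·q⊗(0,ω)) = (-0.7028, 0.7099, -0.0459, -0.0035)

q' = (-0.7028, 0.7099, -0.0459, -0.0035)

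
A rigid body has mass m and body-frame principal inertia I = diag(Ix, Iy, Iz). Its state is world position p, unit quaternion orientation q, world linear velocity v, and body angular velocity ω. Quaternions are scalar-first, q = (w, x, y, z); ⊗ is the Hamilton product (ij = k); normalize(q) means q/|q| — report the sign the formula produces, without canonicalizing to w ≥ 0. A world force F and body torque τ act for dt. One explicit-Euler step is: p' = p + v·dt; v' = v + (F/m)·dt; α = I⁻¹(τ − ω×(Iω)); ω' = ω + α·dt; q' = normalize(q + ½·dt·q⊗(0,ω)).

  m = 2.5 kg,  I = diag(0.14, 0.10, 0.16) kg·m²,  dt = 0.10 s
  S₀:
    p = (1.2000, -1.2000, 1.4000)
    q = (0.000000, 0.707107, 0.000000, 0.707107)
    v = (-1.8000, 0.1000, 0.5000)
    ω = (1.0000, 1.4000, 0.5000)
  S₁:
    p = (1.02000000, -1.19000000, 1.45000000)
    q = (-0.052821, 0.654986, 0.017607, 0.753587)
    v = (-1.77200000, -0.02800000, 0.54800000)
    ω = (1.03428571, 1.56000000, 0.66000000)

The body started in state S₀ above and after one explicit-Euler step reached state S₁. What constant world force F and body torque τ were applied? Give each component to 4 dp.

F = (0.7000, -3.2000, 1.2000)
τ = (0.0900, 0.1500, 0.2000)

Δv = v₁−v₀ = (0.02800000, -0.12800000, 0.04800000)
applied force F = (0.7000, -3.2000, 1.2000)
rate change Δω = (0.03428571, 0.16000000, 0.16000000)
gyro term ω₀×Iω₀ = (0.0420, -0.0100, -0.0560)
I·α + gyro = (0.0900, 0.1500, 0.2000)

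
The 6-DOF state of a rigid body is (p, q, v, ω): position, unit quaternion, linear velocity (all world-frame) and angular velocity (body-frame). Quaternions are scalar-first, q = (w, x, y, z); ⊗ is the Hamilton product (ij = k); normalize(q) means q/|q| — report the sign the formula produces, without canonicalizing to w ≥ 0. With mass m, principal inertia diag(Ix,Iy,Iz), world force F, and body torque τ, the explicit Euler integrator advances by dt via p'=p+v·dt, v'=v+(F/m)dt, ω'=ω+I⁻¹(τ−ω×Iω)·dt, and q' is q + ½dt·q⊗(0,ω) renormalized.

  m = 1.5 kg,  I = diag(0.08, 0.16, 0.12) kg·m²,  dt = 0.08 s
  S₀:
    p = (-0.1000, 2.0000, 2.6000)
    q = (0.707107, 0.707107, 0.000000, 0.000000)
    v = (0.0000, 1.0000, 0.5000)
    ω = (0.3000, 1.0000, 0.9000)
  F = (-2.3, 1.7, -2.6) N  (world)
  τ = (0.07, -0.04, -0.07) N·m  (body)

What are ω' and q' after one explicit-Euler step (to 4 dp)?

ω' = (0.4060, 0.9854, 0.8373)
q' = (0.6976, 0.7145, 0.0028, 0.0537)

gyro term ω×Iω = (-0.0360, -0.0108, 0.0240)
(τ − ω×Iω)/I = (1.3250, -0.1825, -0.7833)
ω + α·dt = (0.4060, 0.9854, 0.8373)
2q̇ = q⊗(0,ω) = (-0.2121321, 0.2121321, 0.0707107, 1.3435033)
updated quaternion q' = (0.6976, 0.7145, 0.0028, 0.0537)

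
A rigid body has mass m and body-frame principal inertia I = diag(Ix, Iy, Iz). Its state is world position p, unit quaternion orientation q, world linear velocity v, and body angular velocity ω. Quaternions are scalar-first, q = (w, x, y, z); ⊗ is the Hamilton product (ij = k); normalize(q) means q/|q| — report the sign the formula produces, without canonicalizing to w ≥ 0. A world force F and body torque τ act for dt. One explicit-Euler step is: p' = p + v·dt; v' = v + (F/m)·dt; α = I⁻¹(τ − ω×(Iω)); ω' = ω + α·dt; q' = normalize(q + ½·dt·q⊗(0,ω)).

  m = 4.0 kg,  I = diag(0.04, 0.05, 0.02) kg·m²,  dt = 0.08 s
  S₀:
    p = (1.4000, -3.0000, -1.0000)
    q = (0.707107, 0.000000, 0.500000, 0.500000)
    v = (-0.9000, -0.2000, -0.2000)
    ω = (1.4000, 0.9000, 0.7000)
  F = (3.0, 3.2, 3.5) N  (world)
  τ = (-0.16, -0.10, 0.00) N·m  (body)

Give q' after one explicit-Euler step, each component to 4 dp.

Hamilton product q⊗(0,ω) = (-0.8000000, 0.8899498, 1.3363963, -0.2050251)
updated quaternion q' = (0.6734, 0.0355, 0.5520, 0.4905)

q' = (0.6734, 0.0355, 0.5520, 0.4905)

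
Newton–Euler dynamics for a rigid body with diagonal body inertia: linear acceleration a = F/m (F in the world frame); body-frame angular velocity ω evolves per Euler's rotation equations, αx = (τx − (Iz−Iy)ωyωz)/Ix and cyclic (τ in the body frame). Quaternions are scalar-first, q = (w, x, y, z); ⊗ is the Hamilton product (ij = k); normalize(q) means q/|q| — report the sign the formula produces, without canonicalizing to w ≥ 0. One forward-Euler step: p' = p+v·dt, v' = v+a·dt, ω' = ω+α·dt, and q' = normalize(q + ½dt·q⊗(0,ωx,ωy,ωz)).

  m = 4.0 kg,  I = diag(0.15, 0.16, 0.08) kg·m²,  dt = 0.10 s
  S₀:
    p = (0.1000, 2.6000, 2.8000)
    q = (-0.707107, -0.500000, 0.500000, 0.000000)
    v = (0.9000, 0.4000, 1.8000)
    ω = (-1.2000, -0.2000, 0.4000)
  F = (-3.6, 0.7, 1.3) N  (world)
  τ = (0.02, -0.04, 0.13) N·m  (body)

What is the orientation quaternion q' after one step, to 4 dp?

2q̇ = q⊗(0,ω) = (-0.5000000, 1.0485284, 0.3414214, 0.4171572)
q + ½dt·q⊗(0,ω), renormalized = (-0.7306, -0.4467, 0.5160, 0.0208)

q' = (-0.7306, -0.4467, 0.5160, 0.0208)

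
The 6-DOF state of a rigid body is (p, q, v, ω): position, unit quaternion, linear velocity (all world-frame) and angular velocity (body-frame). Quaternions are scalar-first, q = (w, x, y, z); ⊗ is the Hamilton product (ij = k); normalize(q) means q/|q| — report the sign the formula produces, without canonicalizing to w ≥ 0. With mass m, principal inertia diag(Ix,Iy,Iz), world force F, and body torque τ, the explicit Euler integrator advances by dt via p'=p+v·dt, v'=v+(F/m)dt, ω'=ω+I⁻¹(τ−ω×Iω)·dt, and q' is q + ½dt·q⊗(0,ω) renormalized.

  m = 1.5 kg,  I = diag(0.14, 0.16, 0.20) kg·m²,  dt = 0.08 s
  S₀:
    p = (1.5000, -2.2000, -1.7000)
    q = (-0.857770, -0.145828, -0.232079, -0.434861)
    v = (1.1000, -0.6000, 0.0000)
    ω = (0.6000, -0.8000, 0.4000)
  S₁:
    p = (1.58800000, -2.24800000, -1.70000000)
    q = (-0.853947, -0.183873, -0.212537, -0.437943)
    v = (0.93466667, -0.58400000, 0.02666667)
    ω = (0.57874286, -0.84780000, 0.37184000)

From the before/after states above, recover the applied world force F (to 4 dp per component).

velocity change Δv = (-0.16533333, 0.01600000, 0.02666667)
m·(v₁−v₀)/dt = (-3.1000, 0.3000, 0.5000)

F = (-3.1000, 0.3000, 0.5000)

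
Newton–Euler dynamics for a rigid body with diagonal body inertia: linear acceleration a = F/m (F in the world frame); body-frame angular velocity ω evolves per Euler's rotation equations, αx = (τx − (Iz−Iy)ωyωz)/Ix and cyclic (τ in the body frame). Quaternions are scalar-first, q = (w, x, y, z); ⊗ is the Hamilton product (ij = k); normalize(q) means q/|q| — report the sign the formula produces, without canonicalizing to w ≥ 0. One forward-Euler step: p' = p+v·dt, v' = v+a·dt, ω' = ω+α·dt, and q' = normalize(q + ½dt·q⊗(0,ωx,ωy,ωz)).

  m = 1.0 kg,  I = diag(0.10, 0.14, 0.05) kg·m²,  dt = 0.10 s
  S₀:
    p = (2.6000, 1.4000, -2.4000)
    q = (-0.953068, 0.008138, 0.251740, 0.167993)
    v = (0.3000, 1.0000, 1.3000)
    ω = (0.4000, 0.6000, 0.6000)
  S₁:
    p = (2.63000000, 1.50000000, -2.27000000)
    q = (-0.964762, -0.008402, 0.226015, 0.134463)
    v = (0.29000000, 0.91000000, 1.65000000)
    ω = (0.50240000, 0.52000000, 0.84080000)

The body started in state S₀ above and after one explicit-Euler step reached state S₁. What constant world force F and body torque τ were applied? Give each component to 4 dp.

F = (-0.1000, -0.9000, 3.5000)
τ = (0.0700, -0.1000, 0.1300)

Δω = ω₁−ω₀ = (0.10240000, -0.08000000, 0.24080000)
precession coupling = (-0.0324, 0.0120, 0.0096)
I·α + gyro = (0.0700, -0.1000, 0.1300)
v₁ − v₀ = (-0.01000000, -0.09000000, 0.35000000)
F = m·Δv/dt = (-0.1000, -0.9000, 3.5000)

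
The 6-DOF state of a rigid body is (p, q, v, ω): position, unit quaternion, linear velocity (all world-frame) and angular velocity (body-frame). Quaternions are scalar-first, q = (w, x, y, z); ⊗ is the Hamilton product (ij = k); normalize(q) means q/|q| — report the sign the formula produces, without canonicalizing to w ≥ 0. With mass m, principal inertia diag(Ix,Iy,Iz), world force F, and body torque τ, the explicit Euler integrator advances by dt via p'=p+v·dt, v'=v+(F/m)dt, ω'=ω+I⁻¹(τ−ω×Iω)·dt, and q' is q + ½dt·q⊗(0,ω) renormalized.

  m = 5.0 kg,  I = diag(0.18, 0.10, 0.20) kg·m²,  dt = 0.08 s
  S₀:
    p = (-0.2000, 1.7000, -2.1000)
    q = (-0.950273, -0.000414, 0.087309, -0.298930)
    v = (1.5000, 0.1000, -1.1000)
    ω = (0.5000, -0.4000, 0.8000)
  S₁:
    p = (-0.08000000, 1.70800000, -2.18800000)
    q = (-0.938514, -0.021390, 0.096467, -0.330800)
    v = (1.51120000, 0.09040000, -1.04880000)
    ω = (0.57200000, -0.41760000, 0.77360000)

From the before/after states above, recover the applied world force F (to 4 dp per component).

F = (0.7000, -0.6000, 3.2000)

velocity change Δv = (0.01120000, -0.00960000, 0.05120000)
F = m·Δv/dt = (0.7000, -0.6000, 3.2000)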